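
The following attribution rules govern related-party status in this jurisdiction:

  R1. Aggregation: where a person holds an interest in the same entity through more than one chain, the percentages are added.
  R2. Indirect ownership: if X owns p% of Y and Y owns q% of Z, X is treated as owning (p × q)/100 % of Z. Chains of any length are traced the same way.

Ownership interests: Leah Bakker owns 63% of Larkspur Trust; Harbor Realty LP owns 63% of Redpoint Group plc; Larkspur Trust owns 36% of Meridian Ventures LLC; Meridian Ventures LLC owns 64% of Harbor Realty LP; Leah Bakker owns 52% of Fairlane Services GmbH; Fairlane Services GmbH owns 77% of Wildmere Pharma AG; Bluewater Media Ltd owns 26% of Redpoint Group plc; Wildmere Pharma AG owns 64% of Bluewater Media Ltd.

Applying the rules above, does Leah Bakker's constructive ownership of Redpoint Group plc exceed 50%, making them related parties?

No

Chain via Larkspur Trust → Meridian Ventures LLC → Harbor Realty LP (R2): 63% × 36% × 64% × 63% = 9.144576% of Redpoint Group plc.
Chain via Fairlane Services GmbH → Wildmere Pharma AG → Bluewater Media Ltd (R2): 52% × 77% × 64% × 26% = 6.662656% of Redpoint Group plc.
Aggregating (R1): 9.144576% + 6.662656% = 15.807232%.
15.807232% does not exceed the 50% threshold, so Leah is not a related party to Redpoint Group plc.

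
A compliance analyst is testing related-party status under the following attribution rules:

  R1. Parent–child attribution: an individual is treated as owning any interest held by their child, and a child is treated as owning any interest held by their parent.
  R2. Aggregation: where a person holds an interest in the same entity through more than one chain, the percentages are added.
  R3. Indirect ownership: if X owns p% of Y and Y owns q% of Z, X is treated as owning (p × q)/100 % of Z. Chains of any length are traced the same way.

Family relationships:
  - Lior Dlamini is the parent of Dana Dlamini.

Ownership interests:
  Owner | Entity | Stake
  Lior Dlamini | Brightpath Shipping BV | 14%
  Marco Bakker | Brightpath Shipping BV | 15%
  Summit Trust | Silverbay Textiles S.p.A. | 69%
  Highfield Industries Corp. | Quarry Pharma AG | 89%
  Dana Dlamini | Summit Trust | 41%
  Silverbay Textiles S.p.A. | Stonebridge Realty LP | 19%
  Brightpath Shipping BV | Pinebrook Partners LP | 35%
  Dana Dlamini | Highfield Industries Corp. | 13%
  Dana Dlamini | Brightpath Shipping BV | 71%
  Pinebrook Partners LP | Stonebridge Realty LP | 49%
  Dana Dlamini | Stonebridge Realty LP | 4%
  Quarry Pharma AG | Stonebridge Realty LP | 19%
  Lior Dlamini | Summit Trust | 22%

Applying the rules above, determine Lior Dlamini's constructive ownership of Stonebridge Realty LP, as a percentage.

29.0351%

By parent–child attribution (R1), Lior Dlamini is treated as also owning Dana Dlamini's interest in Summit Trust, giving 22% + 41% = 63%.
By parent–child attribution (R1), Lior Dlamini is treated as also owning Dana Dlamini's interest in Brightpath Shipping BV, giving 14% + 71% = 85%.
By parent–child attribution (R1), Lior Dlamini is treated as owning Dana Dlamini's 13% interest in Highfield Industries Corp.
By parent–child attribution (R1), Lior Dlamini is treated as owning Dana Dlamini's 4% interest in Stonebridge Realty LP.
Chain via Summit Trust → Silverbay Textiles S.p.A. (R3): 63% × 69% × 19% = 8.2593% of Stonebridge Realty LP.
Chain via Brightpath Shipping BV → Pinebrook Partners LP (R3): 85% × 35% × 49% = 14.5775% of Stonebridge Realty LP.
Chain via Highfield Industries Corp. → Quarry Pharma AG (R3): 13% × 89% × 19% = 2.1983% of Stonebridge Realty LP.
Direct interest in Stonebridge Realty LP: 4%.
Aggregating (R2): 8.2593% + 14.5775% + 2.1983% + 4% = 29.0351%.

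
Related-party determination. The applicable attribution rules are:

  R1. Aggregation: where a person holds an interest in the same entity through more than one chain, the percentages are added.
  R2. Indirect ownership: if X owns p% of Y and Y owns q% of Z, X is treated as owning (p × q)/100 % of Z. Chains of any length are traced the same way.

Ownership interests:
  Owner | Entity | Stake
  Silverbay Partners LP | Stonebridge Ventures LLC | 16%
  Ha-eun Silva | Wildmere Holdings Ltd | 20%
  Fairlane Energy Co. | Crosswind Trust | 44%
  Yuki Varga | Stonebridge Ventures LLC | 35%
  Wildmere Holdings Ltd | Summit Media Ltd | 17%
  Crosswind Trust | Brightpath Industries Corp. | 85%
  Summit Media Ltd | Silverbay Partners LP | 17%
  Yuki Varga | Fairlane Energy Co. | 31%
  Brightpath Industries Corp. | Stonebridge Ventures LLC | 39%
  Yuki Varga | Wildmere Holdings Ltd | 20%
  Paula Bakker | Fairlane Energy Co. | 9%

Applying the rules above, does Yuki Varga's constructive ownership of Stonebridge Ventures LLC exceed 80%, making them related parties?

Chain via Fairlane Energy Co. → Crosswind Trust → Brightpath Industries Corp. (R2): 31% × 44% × 85% × 39% = 4.52166% of Stonebridge Ventures LLC.
Chain via Wildmere Holdings Ltd → Summit Media Ltd → Silverbay Partners LP (R2): 20% × 17% × 17% × 16% = 0.09248% of Stonebridge Ventures LLC.
Direct interest in Stonebridge Ventures LLC: 35%.
Aggregating (R1): 4.52166% + 0.09248% + 35% = 39.61414%.
39.61414% does not exceed the 80% threshold, so Yuki is not a related party to Stonebridge Ventures LLC.

No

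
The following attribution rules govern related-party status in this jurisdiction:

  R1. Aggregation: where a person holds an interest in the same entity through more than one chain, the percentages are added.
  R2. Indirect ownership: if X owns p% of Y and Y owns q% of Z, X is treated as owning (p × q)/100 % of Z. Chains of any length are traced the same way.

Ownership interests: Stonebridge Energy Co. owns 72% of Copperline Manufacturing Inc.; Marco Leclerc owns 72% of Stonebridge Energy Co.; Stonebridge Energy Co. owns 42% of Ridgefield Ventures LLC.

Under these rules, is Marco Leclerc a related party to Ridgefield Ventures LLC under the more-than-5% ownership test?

Chain via Stonebridge Energy Co. (R2): 72% × 42% = 30.24% of Ridgefield Ventures LLC.
30.24% exceeds the 5% threshold, so Marco is a related party to Ridgefield Ventures LLC.

Yes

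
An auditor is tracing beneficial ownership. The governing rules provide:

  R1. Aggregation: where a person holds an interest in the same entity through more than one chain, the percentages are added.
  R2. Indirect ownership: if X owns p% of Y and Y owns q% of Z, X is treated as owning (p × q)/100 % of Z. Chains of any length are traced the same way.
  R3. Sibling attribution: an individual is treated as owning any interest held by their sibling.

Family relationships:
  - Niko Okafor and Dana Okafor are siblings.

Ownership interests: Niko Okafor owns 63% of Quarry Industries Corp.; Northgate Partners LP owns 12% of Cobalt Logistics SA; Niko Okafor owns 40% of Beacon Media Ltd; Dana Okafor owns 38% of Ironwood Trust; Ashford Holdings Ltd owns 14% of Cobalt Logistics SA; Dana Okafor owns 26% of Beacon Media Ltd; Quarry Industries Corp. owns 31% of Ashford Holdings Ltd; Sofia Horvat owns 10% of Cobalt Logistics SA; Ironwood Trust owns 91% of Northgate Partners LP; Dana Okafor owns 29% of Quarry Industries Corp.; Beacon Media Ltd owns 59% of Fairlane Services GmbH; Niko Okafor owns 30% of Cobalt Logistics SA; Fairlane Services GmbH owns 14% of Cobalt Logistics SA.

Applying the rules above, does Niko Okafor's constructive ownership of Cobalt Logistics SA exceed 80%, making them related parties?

By sibling attribution (R3), Niko Okafor is treated as also owning Dana Okafor's interest in Quarry Industries Corp, giving 63% + 29% = 92%.
By sibling attribution (R3), Niko Okafor is treated as also owning Dana Okafor's interest in Beacon Media Ltd, giving 40% + 26% = 66%.
By sibling attribution (R3), Niko Okafor is treated as owning Dana Okafor's 38% interest in Ironwood Trust.
Chain via Quarry Industries Corp. → Ashford Holdings Ltd (R2): 92% × 31% × 14% = 3.9928% of Cobalt Logistics SA.
Chain via Beacon Media Ltd → Fairlane Services GmbH (R2): 66% × 59% × 14% = 5.4516% of Cobalt Logistics SA.
Direct interest in Cobalt Logistics SA: 30%.
Chain via Ironwood Trust → Northgate Partners LP (R2): 38% × 91% × 12% = 4.1496% of Cobalt Logistics SA.
Aggregating (R1): 3.9928% + 5.4516% + 30% + 4.1496% = 43.594%.
43.594% does not exceed the 80% threshold, so Niko is not a related party to Cobalt Logistics SA.

No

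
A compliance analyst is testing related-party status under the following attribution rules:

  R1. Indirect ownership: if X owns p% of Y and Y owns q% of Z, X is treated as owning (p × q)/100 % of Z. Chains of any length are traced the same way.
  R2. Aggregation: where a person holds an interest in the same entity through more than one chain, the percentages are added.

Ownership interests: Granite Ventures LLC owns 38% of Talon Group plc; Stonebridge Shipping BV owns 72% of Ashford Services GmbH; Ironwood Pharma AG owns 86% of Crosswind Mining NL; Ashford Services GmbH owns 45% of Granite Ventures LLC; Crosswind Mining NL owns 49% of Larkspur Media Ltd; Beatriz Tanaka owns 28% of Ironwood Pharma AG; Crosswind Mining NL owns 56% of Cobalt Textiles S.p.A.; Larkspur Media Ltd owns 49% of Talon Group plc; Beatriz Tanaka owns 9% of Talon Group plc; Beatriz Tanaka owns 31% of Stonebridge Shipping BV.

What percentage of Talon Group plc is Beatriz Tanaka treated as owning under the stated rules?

18.598328%

Chain via Ironwood Pharma AG → Crosswind Mining NL → Larkspur Media Ltd (R1): 28% × 86% × 49% × 49% = 5.781608% of Talon Group plc.
Chain via Stonebridge Shipping BV → Ashford Services GmbH → Granite Ventures LLC (R1): 31% × 72% × 45% × 38% = 3.81672% of Talon Group plc.
Direct interest in Talon Group plc: 9%.
Aggregating (R2): 5.781608% + 3.81672% + 9% = 18.598328%.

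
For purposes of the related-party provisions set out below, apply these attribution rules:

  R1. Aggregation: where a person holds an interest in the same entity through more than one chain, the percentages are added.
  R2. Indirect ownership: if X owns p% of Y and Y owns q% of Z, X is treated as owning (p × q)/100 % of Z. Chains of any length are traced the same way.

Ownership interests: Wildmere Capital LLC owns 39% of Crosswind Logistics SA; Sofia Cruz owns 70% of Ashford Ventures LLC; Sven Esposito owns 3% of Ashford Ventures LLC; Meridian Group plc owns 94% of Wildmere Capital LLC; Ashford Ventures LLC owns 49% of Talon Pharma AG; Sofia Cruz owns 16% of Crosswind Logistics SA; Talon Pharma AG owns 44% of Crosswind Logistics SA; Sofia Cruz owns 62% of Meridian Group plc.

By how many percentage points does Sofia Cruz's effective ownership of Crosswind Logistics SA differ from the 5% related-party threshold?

Chain via Meridian Group plc → Wildmere Capital LLC (R2): 62% × 94% × 39% = 22.7292% of Crosswind Logistics SA.
Chain via Ashford Ventures LLC → Talon Pharma AG (R2): 70% × 49% × 44% = 15.092% of Crosswind Logistics SA.
Direct interest in Crosswind Logistics SA: 16%.
Aggregating (R1): 22.7292% + 15.092% + 16% = 53.8212%.
53.8212% exceeds the 5% threshold by 48.8212 percentage points.

48.8212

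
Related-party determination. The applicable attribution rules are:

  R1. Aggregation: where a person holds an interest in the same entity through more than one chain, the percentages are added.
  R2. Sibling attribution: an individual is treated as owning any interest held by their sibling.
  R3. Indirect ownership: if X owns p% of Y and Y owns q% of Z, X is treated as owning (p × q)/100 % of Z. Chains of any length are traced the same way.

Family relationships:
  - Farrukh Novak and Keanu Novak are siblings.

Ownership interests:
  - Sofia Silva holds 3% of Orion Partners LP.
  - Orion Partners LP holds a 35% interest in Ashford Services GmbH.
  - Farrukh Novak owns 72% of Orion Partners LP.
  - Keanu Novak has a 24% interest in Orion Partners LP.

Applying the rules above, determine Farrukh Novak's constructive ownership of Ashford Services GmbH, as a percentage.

By sibling attribution (R2), Farrukh Novak is treated as also owning Keanu Novak's interest in Orion Partners LP, giving 72% + 24% = 96%.
Chain via Orion Partners LP (R3): 96% × 35% = 33.6% of Ashford Services GmbH.

33.6%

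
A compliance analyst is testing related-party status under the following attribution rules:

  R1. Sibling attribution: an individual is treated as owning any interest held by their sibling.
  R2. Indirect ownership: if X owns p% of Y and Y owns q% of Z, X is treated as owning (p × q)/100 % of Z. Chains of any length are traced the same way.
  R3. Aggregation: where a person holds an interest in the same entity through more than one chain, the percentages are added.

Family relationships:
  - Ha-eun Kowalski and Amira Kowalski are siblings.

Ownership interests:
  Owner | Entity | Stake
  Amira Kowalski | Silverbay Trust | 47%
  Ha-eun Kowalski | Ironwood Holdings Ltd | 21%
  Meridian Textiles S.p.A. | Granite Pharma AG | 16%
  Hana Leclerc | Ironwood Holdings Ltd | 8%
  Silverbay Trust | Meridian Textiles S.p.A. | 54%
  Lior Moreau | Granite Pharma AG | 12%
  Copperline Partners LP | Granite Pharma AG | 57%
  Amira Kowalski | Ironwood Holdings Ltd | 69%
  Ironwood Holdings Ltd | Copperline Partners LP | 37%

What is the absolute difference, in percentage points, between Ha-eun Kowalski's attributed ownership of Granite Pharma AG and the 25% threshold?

1.9582

By sibling attribution (R1), Ha-eun Kowalski is treated as also owning Amira Kowalski's interest in Ironwood Holdings Ltd, giving 21% + 69% = 90%.
By sibling attribution (R1), Ha-eun Kowalski is treated as owning Amira Kowalski's 47% interest in Silverbay Trust.
Chain via Ironwood Holdings Ltd → Copperline Partners LP (R2): 90% × 37% × 57% = 18.981% of Granite Pharma AG.
Chain via Silverbay Trust → Meridian Textiles S.p.A. (R2): 47% × 54% × 16% = 4.0608% of Granite Pharma AG.
Aggregating (R3): 18.981% + 4.0608% = 23.0418%.
23.0418% falls short of the 25% threshold by 1.9582 percentage points.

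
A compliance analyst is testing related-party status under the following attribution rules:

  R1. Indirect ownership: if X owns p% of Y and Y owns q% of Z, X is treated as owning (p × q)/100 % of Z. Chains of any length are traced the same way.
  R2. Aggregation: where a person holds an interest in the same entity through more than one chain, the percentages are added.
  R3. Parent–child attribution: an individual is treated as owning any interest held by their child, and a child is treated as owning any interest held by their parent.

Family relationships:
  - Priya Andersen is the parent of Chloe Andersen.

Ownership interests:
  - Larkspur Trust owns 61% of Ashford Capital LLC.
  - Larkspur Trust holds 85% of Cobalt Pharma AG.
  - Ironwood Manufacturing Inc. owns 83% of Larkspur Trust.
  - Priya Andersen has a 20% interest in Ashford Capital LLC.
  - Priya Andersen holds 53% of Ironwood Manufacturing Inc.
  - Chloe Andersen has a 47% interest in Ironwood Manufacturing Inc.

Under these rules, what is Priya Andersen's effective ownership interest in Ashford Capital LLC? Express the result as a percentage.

By parent–child attribution (R3), Priya Andersen is treated as also owning Chloe Andersen's interest in Ironwood Manufacturing Inc, giving 53% + 47% = 100%.
Chain via Ironwood Manufacturing Inc. → Larkspur Trust (R1): 100% × 83% × 61% = 50.63% of Ashford Capital LLC.
Direct interest in Ashford Capital LLC: 20%.
Aggregating (R2): 50.63% + 20% = 70.63%.

70.63%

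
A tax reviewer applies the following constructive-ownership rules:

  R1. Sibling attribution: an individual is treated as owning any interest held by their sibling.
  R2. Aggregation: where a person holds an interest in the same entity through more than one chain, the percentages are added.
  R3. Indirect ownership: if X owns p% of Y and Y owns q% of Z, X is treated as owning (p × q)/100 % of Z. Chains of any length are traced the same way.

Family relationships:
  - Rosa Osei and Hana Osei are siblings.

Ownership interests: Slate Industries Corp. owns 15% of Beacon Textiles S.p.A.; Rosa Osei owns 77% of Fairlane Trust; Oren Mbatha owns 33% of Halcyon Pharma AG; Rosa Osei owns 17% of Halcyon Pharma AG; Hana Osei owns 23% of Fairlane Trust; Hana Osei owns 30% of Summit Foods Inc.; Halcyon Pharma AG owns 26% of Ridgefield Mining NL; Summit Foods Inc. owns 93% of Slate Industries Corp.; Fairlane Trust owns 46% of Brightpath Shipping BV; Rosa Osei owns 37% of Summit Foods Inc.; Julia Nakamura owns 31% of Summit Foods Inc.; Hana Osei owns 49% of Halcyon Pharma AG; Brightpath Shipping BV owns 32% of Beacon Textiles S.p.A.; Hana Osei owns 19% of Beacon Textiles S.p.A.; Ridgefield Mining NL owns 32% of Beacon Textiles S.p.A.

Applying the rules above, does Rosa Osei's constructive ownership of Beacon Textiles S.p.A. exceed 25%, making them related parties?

By sibling attribution (R1), Rosa Osei is treated as also owning Hana Osei's interest in Summit Foods Inc, giving 37% + 30% = 67%.
By sibling attribution (R1), Rosa Osei is treated as also owning Hana Osei's interest in Halcyon Pharma AG, giving 17% + 49% = 66%.
By sibling attribution (R1), Rosa Osei is treated as also owning Hana Osei's interest in Fairlane Trust, giving 77% + 23% = 100%.
By sibling attribution (R1), Rosa Osei is treated as owning Hana Osei's 19% interest in Beacon Textiles S.p.A.
Chain via Summit Foods Inc. → Slate Industries Corp. (R3): 67% × 93% × 15% = 9.3465% of Beacon Textiles S.p.A.
Chain via Halcyon Pharma AG → Ridgefield Mining NL (R3): 66% × 26% × 32% = 5.4912% of Beacon Textiles S.p.A.
Chain via Fairlane Trust → Brightpath Shipping BV (R3): 100% × 46% × 32% = 14.72% of Beacon Textiles S.p.A.
Direct interest in Beacon Textiles S.p.A: 19%.
Aggregating (R2): 9.3465% + 5.4912% + 14.72% + 19% = 48.5577%.
48.5577% exceeds the 25% threshold, so Rosa is a related party to Beacon Textiles S.p.A.

Yes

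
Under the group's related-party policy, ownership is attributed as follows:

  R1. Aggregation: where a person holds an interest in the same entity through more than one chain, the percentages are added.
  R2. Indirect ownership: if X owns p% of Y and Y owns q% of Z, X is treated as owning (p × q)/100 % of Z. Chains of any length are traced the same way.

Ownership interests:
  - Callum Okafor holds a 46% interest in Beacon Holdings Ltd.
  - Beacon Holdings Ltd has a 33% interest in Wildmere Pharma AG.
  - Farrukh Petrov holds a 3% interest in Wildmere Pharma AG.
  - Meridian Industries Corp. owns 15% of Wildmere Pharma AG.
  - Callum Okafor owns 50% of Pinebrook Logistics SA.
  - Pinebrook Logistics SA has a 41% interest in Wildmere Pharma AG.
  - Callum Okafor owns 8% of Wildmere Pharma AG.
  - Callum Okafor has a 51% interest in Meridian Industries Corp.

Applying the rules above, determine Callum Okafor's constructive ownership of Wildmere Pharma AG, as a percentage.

51.33%

Chain via Beacon Holdings Ltd (R2): 46% × 33% = 15.18% of Wildmere Pharma AG.
Chain via Meridian Industries Corp. (R2): 51% × 15% = 7.65% of Wildmere Pharma AG.
Chain via Pinebrook Logistics SA (R2): 50% × 41% = 20.5% of Wildmere Pharma AG.
Direct interest in Wildmere Pharma AG: 8%.
Aggregating (R1): 15.18% + 7.65% + 20.5% + 8% = 51.33%.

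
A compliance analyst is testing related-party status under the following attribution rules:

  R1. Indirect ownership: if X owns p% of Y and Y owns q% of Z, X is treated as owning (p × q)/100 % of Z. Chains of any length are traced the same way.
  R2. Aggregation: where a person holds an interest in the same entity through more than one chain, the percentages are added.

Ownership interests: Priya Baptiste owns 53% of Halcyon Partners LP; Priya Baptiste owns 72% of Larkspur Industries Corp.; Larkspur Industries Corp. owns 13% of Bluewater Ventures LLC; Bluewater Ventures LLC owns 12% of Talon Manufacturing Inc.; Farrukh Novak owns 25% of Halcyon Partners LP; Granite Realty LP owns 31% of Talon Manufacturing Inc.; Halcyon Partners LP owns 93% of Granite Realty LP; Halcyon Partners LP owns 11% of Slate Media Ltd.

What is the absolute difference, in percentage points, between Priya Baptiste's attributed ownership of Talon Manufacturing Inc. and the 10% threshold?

Chain via Larkspur Industries Corp. → Bluewater Ventures LLC (R1): 72% × 13% × 12% = 1.1232% of Talon Manufacturing Inc.
Chain via Halcyon Partners LP → Granite Realty LP (R1): 53% × 93% × 31% = 15.2799% of Talon Manufacturing Inc.
Aggregating (R2): 1.1232% + 15.2799% = 16.4031%.
16.4031% exceeds the 10% threshold by 6.4031 percentage points.

6.4031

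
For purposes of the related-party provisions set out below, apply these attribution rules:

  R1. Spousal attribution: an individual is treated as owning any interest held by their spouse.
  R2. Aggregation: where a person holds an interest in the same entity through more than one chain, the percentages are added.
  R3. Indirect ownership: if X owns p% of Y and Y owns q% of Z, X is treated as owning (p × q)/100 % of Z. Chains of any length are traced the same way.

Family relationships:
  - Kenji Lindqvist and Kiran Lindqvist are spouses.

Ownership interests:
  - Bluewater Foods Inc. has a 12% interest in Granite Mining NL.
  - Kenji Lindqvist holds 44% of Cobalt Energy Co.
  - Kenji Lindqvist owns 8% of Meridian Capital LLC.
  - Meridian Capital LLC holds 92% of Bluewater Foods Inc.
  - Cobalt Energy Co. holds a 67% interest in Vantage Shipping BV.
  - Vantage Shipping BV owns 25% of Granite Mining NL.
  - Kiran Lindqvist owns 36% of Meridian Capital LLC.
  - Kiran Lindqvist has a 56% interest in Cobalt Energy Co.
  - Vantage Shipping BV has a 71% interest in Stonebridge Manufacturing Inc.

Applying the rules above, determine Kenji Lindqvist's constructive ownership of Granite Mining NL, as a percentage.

By spousal attribution (R1), Kenji Lindqvist is treated as also owning Kiran Lindqvist's interest in Meridian Capital LLC, giving 8% + 36% = 44%.
By spousal attribution (R1), Kenji Lindqvist is treated as also owning Kiran Lindqvist's interest in Cobalt Energy Co, giving 44% + 56% = 100%.
Chain via Meridian Capital LLC → Bluewater Foods Inc. (R3): 44% × 92% × 12% = 4.8576% of Granite Mining NL.
Chain via Cobalt Energy Co. → Vantage Shipping BV (R3): 100% × 67% × 25% = 16.75% of Granite Mining NL.
Aggregating (R2): 4.8576% + 16.75% = 21.6076%.

21.6076%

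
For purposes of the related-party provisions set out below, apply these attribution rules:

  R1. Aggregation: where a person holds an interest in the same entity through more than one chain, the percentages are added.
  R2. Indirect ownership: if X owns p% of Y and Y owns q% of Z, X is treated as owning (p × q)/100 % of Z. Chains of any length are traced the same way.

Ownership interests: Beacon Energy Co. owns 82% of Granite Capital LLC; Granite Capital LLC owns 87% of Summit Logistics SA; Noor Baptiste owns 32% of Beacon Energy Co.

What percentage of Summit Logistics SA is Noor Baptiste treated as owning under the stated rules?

22.8288%

Chain via Beacon Energy Co. → Granite Capital LLC (R2): 32% × 82% × 87% = 22.8288% of Summit Logistics SA.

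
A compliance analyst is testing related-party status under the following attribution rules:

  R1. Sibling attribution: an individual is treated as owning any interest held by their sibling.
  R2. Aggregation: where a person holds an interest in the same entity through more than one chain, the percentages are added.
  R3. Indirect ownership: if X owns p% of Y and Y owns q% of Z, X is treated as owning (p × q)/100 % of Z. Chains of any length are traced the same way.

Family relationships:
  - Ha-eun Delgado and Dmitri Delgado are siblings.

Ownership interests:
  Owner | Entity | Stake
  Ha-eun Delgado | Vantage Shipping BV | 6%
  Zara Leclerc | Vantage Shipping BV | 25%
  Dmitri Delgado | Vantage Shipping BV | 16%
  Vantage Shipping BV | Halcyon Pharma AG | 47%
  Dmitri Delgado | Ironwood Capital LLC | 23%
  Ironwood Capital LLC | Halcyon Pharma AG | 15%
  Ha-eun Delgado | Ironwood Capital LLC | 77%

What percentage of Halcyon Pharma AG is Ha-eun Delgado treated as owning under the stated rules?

25.34%

By sibling attribution (R1), Ha-eun Delgado is treated as also owning Dmitri Delgado's interest in Ironwood Capital LLC, giving 77% + 23% = 100%.
By sibling attribution (R1), Ha-eun Delgado is treated as also owning Dmitri Delgado's interest in Vantage Shipping BV, giving 6% + 16% = 22%.
Chain via Ironwood Capital LLC (R3): 100% × 15% = 15% of Halcyon Pharma AG.
Chain via Vantage Shipping BV (R3): 22% × 47% = 10.34% of Halcyon Pharma AG.
Aggregating (R2): 15% + 10.34% = 25.34%.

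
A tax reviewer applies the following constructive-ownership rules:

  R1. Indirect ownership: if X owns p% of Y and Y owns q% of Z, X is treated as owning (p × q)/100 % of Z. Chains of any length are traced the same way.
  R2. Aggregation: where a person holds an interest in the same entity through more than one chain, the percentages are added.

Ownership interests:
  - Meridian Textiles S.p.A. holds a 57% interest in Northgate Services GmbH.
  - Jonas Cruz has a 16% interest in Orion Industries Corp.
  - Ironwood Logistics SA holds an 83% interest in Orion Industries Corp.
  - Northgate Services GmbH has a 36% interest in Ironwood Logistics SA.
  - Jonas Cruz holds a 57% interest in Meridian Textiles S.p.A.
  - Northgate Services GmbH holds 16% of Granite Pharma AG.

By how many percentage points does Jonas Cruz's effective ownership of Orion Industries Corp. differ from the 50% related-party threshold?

24.291988

Chain via Meridian Textiles S.p.A. → Northgate Services GmbH → Ironwood Logistics SA (R1): 57% × 57% × 36% × 83% = 9.708012% of Orion Industries Corp.
Direct interest in Orion Industries Corp: 16%.
Aggregating (R2): 9.708012% + 16% = 25.708012%.
25.708012% falls short of the 50% threshold by 24.291988 percentage points.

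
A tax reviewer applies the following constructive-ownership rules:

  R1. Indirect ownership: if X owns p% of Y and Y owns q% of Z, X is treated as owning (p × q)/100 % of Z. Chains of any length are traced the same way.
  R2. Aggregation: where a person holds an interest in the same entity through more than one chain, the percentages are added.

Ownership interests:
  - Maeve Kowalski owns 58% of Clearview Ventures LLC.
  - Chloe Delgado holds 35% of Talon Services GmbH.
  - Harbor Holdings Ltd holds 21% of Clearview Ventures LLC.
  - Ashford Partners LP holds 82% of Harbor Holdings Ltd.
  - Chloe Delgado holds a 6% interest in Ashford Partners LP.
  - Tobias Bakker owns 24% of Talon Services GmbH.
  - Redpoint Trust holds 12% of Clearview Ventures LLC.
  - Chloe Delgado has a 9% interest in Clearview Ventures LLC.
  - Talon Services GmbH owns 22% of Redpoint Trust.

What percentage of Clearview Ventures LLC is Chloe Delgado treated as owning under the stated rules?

Chain via Talon Services GmbH → Redpoint Trust (R1): 35% × 22% × 12% = 0.924% of Clearview Ventures LLC.
Chain via Ashford Partners LP → Harbor Holdings Ltd (R1): 6% × 82% × 21% = 1.0332% of Clearview Ventures LLC.
Direct interest in Clearview Ventures LLC: 9%.
Aggregating (R2): 0.924% + 1.0332% + 9% = 10.9572%.

10.9572%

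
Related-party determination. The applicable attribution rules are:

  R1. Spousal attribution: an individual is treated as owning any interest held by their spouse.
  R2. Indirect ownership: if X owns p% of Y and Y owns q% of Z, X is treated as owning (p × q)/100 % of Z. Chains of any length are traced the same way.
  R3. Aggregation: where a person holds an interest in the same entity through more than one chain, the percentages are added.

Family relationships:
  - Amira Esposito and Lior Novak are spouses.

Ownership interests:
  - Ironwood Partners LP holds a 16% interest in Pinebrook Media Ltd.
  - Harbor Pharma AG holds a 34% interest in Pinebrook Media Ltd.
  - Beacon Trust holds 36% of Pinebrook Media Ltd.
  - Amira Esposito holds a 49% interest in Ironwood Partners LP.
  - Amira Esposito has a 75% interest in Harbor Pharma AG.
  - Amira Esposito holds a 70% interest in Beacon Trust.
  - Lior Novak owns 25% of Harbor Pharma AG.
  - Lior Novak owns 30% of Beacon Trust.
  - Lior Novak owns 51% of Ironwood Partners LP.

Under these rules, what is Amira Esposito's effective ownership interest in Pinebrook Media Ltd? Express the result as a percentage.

86%

By spousal attribution (R1), Amira Esposito is treated as also owning Lior Novak's interest in Beacon Trust, giving 70% + 30% = 100%.
By spousal attribution (R1), Amira Esposito is treated as also owning Lior Novak's interest in Ironwood Partners LP, giving 49% + 51% = 100%.
By spousal attribution (R1), Amira Esposito is treated as also owning Lior Novak's interest in Harbor Pharma AG, giving 75% + 25% = 100%.
Chain via Beacon Trust (R2): 100% × 36% = 36% of Pinebrook Media Ltd.
Chain via Ironwood Partners LP (R2): 100% × 16% = 16% of Pinebrook Media Ltd.
Chain via Harbor Pharma AG (R2): 100% × 34% = 34% of Pinebrook Media Ltd.
Aggregating (R3): 36% + 16% + 34% = 86%.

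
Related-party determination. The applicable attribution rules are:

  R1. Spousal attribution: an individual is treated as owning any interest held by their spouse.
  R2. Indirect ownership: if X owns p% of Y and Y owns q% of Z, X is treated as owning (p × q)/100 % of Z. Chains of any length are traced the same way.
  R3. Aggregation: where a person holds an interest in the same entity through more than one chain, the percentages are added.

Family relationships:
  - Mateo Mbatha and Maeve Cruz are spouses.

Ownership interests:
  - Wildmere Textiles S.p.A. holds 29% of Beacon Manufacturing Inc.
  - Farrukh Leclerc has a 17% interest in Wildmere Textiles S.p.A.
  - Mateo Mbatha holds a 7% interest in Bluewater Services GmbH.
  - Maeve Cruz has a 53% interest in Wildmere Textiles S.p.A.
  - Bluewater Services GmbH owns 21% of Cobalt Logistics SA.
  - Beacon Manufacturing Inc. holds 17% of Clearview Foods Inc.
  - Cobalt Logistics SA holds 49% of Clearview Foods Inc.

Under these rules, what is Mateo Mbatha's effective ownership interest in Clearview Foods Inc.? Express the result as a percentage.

3.3332%

By spousal attribution (R1), Mateo Mbatha is treated as owning Maeve Cruz's 53% interest in Wildmere Textiles S.p.A.
Chain via Bluewater Services GmbH → Cobalt Logistics SA (R2): 7% × 21% × 49% = 0.7203% of Clearview Foods Inc.
Chain via Wildmere Textiles S.p.A. → Beacon Manufacturing Inc. (R2): 53% × 29% × 17% = 2.6129% of Clearview Foods Inc.
Aggregating (R3): 0.7203% + 2.6129% = 3.3332%.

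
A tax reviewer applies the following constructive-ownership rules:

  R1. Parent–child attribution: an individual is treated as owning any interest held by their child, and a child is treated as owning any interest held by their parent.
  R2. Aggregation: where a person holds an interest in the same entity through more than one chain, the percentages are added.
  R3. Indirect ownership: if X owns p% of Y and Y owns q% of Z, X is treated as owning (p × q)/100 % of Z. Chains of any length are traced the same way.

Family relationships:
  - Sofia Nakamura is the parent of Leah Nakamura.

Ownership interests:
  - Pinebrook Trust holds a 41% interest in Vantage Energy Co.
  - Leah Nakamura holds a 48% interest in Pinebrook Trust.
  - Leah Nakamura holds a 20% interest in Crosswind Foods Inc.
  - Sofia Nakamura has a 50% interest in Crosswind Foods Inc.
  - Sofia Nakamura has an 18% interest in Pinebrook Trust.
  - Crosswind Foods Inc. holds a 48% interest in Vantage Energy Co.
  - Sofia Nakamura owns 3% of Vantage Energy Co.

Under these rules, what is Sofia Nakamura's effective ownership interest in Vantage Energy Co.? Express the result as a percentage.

By parent–child attribution (R1), Sofia Nakamura is treated as also owning Leah Nakamura's interest in Crosswind Foods Inc, giving 50% + 20% = 70%.
By parent–child attribution (R1), Sofia Nakamura is treated as also owning Leah Nakamura's interest in Pinebrook Trust, giving 18% + 48% = 66%.
Chain via Crosswind Foods Inc. (R3): 70% × 48% = 33.6% of Vantage Energy Co.
Chain via Pinebrook Trust (R3): 66% × 41% = 27.06% of Vantage Energy Co.
Direct interest in Vantage Energy Co: 3%.
Aggregating (R2): 33.6% + 27.06% + 3% = 63.66%.

63.66%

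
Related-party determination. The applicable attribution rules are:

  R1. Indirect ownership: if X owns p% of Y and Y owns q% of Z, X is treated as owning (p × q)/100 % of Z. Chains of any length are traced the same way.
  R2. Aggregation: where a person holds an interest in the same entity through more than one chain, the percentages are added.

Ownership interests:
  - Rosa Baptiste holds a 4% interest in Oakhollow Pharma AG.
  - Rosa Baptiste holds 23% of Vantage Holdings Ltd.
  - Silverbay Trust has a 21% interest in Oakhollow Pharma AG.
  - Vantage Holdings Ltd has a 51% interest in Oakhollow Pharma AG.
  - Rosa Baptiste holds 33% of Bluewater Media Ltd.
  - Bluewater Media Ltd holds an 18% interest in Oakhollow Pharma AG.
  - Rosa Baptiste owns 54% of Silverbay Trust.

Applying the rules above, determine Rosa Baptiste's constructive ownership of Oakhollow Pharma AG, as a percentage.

Chain via Vantage Holdings Ltd (R1): 23% × 51% = 11.73% of Oakhollow Pharma AG.
Chain via Silverbay Trust (R1): 54% × 21% = 11.34% of Oakhollow Pharma AG.
Chain via Bluewater Media Ltd (R1): 33% × 18% = 5.94% of Oakhollow Pharma AG.
Direct interest in Oakhollow Pharma AG: 4%.
Aggregating (R2): 11.73% + 11.34% + 5.94% + 4% = 33.01%.

33.01%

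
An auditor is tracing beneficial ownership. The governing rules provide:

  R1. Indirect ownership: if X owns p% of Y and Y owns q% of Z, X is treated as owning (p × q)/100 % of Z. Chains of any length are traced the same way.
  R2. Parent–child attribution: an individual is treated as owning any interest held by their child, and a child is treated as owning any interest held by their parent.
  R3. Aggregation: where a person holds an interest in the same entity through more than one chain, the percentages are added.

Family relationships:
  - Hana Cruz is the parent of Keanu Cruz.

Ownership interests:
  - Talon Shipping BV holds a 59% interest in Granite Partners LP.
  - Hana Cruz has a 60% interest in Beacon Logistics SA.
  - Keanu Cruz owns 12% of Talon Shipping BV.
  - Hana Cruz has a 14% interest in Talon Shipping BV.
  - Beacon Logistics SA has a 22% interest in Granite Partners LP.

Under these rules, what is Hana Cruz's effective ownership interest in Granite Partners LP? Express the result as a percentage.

28.54%

By parent–child attribution (R2), Hana Cruz is treated as also owning Keanu Cruz's interest in Talon Shipping BV, giving 14% + 12% = 26%.
Chain via Talon Shipping BV (R1): 26% × 59% = 15.34% of Granite Partners LP.
Chain via Beacon Logistics SA (R1): 60% × 22% = 13.2% of Granite Partners LP.
Aggregating (R3): 15.34% + 13.2% = 28.54%.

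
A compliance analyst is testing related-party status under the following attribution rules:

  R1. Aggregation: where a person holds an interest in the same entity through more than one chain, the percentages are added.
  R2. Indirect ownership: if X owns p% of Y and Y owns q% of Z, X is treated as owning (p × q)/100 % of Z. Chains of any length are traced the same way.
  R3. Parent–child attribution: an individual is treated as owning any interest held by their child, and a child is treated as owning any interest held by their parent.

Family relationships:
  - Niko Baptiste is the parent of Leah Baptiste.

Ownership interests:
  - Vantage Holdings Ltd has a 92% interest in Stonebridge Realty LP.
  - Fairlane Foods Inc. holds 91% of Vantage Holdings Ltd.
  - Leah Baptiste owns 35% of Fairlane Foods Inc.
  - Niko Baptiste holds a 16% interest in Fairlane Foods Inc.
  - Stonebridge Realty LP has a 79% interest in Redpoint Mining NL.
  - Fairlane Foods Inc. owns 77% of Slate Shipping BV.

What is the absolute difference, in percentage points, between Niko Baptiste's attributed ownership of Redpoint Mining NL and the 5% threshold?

28.730788

By parent–child attribution (R3), Niko Baptiste is treated as also owning Leah Baptiste's interest in Fairlane Foods Inc, giving 16% + 35% = 51%.
Chain via Fairlane Foods Inc. → Vantage Holdings Ltd → Stonebridge Realty LP (R2): 51% × 91% × 92% × 79% = 33.730788% of Redpoint Mining NL.
33.730788% exceeds the 5% threshold by 28.730788 percentage points.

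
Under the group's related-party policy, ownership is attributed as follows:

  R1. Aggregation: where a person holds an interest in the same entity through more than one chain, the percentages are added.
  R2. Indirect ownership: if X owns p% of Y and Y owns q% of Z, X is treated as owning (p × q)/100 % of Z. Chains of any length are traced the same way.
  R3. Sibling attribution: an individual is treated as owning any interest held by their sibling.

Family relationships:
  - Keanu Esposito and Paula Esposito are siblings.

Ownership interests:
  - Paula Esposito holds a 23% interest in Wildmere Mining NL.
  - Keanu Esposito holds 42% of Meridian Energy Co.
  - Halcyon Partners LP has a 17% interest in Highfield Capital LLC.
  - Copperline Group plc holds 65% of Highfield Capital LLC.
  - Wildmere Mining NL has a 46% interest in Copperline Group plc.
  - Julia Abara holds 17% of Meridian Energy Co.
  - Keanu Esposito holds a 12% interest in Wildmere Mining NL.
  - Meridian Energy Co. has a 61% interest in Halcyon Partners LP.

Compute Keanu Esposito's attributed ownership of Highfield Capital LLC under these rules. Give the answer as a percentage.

By sibling attribution (R3), Keanu Esposito is treated as also owning Paula Esposito's interest in Wildmere Mining NL, giving 12% + 23% = 35%.
Chain via Meridian Energy Co. → Halcyon Partners LP (R2): 42% × 61% × 17% = 4.3554% of Highfield Capital LLC.
Chain via Wildmere Mining NL → Copperline Group plc (R2): 35% × 46% × 65% = 10.465% of Highfield Capital LLC.
Aggregating (R1): 4.3554% + 10.465% = 14.8204%.

14.8204%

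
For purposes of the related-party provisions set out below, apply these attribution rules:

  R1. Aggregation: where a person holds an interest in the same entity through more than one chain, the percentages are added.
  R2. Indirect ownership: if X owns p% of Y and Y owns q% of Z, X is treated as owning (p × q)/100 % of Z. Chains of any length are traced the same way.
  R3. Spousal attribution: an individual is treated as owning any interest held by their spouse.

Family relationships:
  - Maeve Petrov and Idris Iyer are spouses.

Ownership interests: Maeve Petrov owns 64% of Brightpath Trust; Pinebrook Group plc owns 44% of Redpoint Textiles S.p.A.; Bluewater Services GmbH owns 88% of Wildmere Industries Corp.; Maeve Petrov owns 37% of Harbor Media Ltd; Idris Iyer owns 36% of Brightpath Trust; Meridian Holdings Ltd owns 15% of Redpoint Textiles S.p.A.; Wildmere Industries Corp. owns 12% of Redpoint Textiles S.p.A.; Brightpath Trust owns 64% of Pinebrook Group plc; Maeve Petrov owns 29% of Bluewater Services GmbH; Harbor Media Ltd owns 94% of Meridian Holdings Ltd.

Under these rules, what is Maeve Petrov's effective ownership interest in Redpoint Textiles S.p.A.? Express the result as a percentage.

By spousal attribution (R3), Maeve Petrov is treated as also owning Idris Iyer's interest in Brightpath Trust, giving 64% + 36% = 100%.
Chain via Brightpath Trust → Pinebrook Group plc (R2): 100% × 64% × 44% = 28.16% of Redpoint Textiles S.p.A.
Chain via Bluewater Services GmbH → Wildmere Industries Corp. (R2): 29% × 88% × 12% = 3.0624% of Redpoint Textiles S.p.A.
Chain via Harbor Media Ltd → Meridian Holdings Ltd (R2): 37% × 94% × 15% = 5.217% of Redpoint Textiles S.p.A.
Aggregating (R1): 28.16% + 3.0624% + 5.217% = 36.4394%.

36.4394%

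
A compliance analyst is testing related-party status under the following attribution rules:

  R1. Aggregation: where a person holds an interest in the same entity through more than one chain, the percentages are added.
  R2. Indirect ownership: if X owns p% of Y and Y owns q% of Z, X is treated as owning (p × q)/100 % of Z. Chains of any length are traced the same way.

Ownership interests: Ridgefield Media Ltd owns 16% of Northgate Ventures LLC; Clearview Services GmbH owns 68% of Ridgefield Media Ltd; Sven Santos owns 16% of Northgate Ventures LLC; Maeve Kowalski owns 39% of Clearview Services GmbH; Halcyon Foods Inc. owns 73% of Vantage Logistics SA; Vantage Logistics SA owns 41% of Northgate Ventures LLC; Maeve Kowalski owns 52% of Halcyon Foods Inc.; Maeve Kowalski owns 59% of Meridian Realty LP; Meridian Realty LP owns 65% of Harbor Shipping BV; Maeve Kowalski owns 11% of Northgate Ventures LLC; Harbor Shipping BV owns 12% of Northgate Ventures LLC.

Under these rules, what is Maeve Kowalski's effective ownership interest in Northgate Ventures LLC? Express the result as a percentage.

35.4088%

Chain via Halcyon Foods Inc. → Vantage Logistics SA (R2): 52% × 73% × 41% = 15.5636% of Northgate Ventures LLC.
Chain via Meridian Realty LP → Harbor Shipping BV (R2): 59% × 65% × 12% = 4.602% of Northgate Ventures LLC.
Chain via Clearview Services GmbH → Ridgefield Media Ltd (R2): 39% × 68% × 16% = 4.2432% of Northgate Ventures LLC.
Direct interest in Northgate Ventures LLC: 11%.
Aggregating (R1): 15.5636% + 4.602% + 4.2432% + 11% = 35.4088%.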